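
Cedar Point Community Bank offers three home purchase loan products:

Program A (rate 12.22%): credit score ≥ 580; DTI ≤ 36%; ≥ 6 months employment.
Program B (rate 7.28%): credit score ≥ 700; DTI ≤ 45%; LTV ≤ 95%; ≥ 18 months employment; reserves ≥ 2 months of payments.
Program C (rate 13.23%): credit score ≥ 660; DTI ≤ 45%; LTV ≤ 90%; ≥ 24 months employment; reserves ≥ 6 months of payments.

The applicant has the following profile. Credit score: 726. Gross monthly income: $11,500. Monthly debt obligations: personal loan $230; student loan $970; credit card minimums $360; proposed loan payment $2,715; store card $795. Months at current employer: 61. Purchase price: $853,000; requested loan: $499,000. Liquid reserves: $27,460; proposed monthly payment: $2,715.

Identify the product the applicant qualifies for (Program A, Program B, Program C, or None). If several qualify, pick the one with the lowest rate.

Program B

Total debts = (230 + 970 + 360 + 2,715 + 795) = 5,070; DTI = 5,070/11,500 = 44.1%.
LTV = 499,000/853,000 = 58.5%.
Reserves = 27,460/2,715 = 10.1 months.
Program A: score 726 ≥ 580; DTI 44.1% > 36%; employment 61 ≥ 6 mo → does not qualify.
Program B: score 726 ≥ 700; DTI 44.1% ≤ 45%; LTV 58.5% ≤ 95%; employment 61 ≥ 18 mo; reserves 10.1 ≥ 2 mo → qualifies.
Program C: score 726 ≥ 660; DTI 44.1% ≤ 45%; LTV 58.5% ≤ 90%; employment 61 ≥ 24 mo; reserves 10.1 ≥ 6 mo → qualifies.
Qualifying: Program B, Program C. Lowest rate is 7.28% → Program B.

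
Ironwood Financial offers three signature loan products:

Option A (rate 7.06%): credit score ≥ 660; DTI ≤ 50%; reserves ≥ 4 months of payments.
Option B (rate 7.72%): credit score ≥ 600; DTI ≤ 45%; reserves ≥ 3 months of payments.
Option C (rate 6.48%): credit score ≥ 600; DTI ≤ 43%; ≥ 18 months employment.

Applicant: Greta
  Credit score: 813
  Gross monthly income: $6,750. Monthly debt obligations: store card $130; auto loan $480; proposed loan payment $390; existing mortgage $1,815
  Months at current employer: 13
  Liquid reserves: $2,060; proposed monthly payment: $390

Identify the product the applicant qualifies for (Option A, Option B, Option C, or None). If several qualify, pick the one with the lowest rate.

Option A

Total debts = (130 + 480 + 390 + 1,815) = 2,815; DTI = 2,815/6,750 = 41.7%.
Reserves = 2,060/390 = 5.3 months.
Option A: score 813 ≥ 660; DTI 41.7% ≤ 50%; reserves 5.3 ≥ 4 mo → qualifies.
Option B: score 813 ≥ 600; DTI 41.7% ≤ 45%; reserves 5.3 ≥ 3 mo → qualifies.
Option C: score 813 ≥ 600; DTI 41.7% ≤ 43%; employment 13 < 18 mo → does not qualify.
Qualifying: Option A, Option B. Lowest rate is 7.06% → Option A.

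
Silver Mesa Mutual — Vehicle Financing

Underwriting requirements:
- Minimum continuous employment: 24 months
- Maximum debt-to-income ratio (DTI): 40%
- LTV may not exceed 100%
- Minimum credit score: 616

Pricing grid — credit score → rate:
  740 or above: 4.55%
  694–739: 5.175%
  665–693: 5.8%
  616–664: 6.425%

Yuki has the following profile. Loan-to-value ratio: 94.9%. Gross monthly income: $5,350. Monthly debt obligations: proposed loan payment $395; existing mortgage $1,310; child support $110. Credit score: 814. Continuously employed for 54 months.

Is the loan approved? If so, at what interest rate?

Approved at 4.55%

Credit score 814 ≥ 616 (meets minimum)
Employment 54 ≥ 24 months
LTV 94.9% ≤ 100%
Total monthly debts = (395 + 1,310 + 110) = 1,815. DTI: 1,815 ÷ 5,350 = 33.9%, within the 40% cap
All requirements met. Score 814 falls in the 740 or above tier → 4.55%.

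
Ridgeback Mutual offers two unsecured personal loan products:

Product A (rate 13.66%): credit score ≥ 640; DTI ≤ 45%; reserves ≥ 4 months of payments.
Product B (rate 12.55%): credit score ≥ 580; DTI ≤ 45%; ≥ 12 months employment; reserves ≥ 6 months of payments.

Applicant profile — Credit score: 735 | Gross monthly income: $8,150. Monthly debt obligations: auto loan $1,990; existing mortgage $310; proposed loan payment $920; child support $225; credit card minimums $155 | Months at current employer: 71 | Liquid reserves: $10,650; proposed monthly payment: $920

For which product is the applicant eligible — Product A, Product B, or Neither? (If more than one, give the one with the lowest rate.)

Product B

Total debts = (1,990 + 310 + 920 + 225 + 155) = 3,600; DTI = 3,600/8,150 = 44.2%.
Reserves = 10,650/920 = 11.6 months.
Product A: score 735 ≥ 640; DTI 44.2% ≤ 45%; reserves 11.6 ≥ 4 mo → qualifies.
Product B: score 735 ≥ 580; DTI 44.2% ≤ 45%; employment 71 ≥ 12 mo; reserves 11.6 ≥ 6 mo → qualifies.
Qualifying: Product A, Product B. Lowest rate is 12.55% → Product B.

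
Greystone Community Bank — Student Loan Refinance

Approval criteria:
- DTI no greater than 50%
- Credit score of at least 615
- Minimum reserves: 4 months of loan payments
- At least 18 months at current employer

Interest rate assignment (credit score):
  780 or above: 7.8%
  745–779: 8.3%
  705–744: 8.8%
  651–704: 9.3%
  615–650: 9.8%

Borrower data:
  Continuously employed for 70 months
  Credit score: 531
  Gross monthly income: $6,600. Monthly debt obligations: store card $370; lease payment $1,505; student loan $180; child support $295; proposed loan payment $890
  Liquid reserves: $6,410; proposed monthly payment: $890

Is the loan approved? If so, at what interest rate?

Credit score 531 < 615 (below minimum)
Employment 70 ≥ 18 months
Reserves = 6,410/890 = 7.2 months ≥ 4
Total monthly debts = (370 + 1,505 + 180 + 295 + 890) = 3,240. Debt-to-income = 3,240/6,600 = 49.1% — meets 50% limit
Not all requirements met → denied.

Denied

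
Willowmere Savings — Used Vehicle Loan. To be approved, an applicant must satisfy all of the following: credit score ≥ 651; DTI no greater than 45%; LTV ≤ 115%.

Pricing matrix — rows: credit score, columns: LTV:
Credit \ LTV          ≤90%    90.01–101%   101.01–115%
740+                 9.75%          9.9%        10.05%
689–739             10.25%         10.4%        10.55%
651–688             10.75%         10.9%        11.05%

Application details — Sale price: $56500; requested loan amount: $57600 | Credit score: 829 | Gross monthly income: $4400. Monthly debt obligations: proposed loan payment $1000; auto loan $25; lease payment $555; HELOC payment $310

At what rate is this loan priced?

Credit score 829 ≥ 651; Total monthly debts = (1,000 + 25 + 555 + 310) = 1,890. DTI: 1,890 ÷ 4,400 = 43%, within the 45% cap
Loan-to-value = 57,600/56,500 = 101.9% — pass (115% max)
Row: 829 falls in 740+. Column: 101.9% falls in 101.01–115%. Rate = 10.05%.

10.05%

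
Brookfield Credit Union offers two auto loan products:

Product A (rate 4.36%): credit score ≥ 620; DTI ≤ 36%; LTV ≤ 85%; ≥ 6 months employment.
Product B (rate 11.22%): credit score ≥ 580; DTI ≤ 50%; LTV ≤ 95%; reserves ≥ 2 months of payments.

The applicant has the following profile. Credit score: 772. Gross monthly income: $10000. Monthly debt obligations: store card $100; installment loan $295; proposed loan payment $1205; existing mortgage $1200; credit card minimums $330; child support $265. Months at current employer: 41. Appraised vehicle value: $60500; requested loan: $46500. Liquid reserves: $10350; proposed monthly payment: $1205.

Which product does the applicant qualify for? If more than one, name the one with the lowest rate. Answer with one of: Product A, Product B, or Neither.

Total debts = (100 + 295 + 1,205 + 1,200 + 330 + 265) = 3,395; DTI = 3,395/10,000 = 34%.
LTV = 46,500/60,500 = 76.9%.
Reserves = 10,350/1,205 = 8.6 months.
Product A: score 772 ≥ 620; DTI 34% ≤ 36%; LTV 76.9% ≤ 85%; employment 41 ≥ 6 mo → qualifies.
Product B: score 772 ≥ 580; DTI 34% ≤ 50%; LTV 76.9% ≤ 95%; reserves 8.6 ≥ 2 mo → qualifies.
Qualifying: Product A, Product B. Lowest rate is 4.36% → Product A.

Product A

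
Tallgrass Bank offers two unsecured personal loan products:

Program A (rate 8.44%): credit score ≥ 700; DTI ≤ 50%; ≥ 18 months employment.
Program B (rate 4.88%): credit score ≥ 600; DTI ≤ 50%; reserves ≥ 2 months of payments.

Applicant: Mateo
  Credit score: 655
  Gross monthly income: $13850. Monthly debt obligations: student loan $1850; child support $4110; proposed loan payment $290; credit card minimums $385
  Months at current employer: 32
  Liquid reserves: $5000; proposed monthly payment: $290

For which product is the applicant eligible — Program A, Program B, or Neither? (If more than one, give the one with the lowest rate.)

Total debts = (1,850 + 4,110 + 290 + 385) = 6,635; DTI = 6,635/13,850 = 47.9%.
Reserves = 5,000/290 = 17.2 months.
Program A: score 655 < 700; DTI 47.9% ≤ 50%; employment 32 ≥ 18 mo → does not qualify.
Program B: score 655 ≥ 600; DTI 47.9% ≤ 50%; reserves 17.2 ≥ 2 mo → qualifies.

Program B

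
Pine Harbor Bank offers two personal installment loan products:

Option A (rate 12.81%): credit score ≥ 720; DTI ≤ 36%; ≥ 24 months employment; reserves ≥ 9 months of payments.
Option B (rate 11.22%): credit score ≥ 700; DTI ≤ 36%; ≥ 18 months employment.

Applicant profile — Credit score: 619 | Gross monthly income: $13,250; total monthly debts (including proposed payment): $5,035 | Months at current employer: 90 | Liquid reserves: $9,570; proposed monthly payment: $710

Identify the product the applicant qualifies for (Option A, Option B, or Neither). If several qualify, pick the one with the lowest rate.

DTI = 5,035/13,250 = 38%.
Reserves = 9,570/710 = 13.5 months.
Option A: score 619 < 720; DTI 38% > 36%; employment 90 ≥ 24 mo; reserves 13.5 ≥ 9 mo → does not qualify.
Option B: score 619 < 700; DTI 38% > 36%; employment 90 ≥ 18 mo → does not qualify.

Neither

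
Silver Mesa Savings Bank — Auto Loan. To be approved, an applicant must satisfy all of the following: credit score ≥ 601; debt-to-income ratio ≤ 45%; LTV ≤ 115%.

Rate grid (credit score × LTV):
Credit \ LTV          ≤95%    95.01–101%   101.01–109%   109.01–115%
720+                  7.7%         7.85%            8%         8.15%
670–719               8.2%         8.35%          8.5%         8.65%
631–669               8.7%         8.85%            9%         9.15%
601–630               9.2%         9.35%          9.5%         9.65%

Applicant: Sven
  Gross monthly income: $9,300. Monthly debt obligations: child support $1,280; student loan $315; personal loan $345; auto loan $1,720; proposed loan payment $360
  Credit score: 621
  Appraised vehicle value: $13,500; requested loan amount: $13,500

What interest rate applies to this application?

9.35%

Credit score 621 ≥ 601; Total monthly debts = (1,280 + 315 + 345 + 1,720 + 360) = 4,020. DTI: 4,020 ÷ 9,300 = 43.2%, within the 45% cap
LTV = 13,500/13,500 = 100% ≤ 115%
Row: 621 falls in 601–630. Column: 100% falls in 95.01–101%. Rate = 9.35%.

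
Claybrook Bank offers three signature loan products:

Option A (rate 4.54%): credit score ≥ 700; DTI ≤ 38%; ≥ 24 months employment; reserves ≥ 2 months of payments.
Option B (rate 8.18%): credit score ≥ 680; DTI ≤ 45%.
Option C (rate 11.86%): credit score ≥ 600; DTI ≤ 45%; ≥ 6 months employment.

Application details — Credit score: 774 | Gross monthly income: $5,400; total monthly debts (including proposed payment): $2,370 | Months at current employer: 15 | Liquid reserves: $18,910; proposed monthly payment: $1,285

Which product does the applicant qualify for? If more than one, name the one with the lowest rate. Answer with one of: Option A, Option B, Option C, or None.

DTI = 2,370/5,400 = 43.9%.
Reserves = 18,910/1,285 = 14.7 months.
Option A: score 774 ≥ 700; DTI 43.9% > 38%; employment 15 < 24 mo; reserves 14.7 ≥ 2 mo → does not qualify.
Option B: score 774 ≥ 680; DTI 43.9% ≤ 45% → qualifies.
Option C: score 774 ≥ 600; DTI 43.9% ≤ 45%; employment 15 ≥ 6 mo → qualifies.
Qualifying: Option B, Option C. Lowest rate is 8.18% → Option B.

Option B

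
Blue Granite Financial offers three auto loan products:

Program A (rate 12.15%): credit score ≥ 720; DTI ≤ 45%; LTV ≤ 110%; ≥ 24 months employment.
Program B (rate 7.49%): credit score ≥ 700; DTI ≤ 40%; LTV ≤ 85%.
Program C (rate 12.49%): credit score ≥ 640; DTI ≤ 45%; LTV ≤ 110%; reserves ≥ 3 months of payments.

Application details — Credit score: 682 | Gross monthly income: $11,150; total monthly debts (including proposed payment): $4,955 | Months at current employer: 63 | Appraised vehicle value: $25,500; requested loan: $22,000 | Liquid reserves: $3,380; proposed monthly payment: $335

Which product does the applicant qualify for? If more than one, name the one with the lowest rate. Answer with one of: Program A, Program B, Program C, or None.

DTI = 4,955/11,150 = 44.4%.
LTV = 22,000/25,500 = 86.3%.
Reserves = 3,380/335 = 10.1 months.
Program A: score 682 < 720; DTI 44.4% ≤ 45%; LTV 86.3% ≤ 110%; employment 63 ≥ 24 mo → does not qualify.
Program B: score 682 < 700; DTI 44.4% > 40%; LTV 86.3% > 85% → does not qualify.
Program C: score 682 ≥ 640; DTI 44.4% ≤ 45%; LTV 86.3% ≤ 110%; reserves 10.1 ≥ 3 mo → qualifies.

Program C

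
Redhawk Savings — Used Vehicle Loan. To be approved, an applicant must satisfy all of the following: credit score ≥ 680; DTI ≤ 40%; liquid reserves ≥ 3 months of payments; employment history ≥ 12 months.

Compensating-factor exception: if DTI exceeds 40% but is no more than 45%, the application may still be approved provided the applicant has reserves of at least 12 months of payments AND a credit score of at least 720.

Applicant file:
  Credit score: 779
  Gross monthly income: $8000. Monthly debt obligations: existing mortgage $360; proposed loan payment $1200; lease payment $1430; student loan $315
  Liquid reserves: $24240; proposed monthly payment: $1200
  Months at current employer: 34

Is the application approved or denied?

Approved

Credit score 779 ≥ 680 (meets base)
Total debts = (360 + 1,200 + 1,430 + 315) = 3,305. DTI = 3,305/8,000 = 41.3% > 40% — standard DTI limit exceeded.
Liquid reserves cover 24,240/1,200 = 20.2 months — ≥ 3 required
Employment 34 ≥ 12 months
41.3% falls in the override range (40%–45%), so the compensating-factor test applies.
Override check — reserves: 20.2 mo (ok); score: 779 (ok).
Both override conditions satisfied; DTI exception granted.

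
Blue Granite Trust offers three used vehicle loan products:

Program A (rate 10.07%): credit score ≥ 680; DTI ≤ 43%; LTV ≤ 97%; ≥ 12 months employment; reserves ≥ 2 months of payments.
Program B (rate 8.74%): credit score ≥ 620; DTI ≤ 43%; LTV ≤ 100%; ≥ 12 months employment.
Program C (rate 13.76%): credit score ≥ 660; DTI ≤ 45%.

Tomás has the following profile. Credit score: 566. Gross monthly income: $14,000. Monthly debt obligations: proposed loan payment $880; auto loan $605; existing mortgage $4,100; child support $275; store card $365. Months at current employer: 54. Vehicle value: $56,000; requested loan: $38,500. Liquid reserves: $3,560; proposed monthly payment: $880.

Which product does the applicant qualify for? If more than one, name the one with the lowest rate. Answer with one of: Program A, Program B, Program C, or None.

Total debts = (880 + 605 + 4,100 + 275 + 365) = 6,225; DTI = 6,225/14,000 = 44.5%.
LTV = 38,500/56,000 = 68.8%.
Reserves = 3,560/880 = 4.0 months.
Program A: score 566 < 680; DTI 44.5% > 43%; LTV 68.8% ≤ 97%; employment 54 ≥ 12 mo; reserves 4.0 ≥ 2 mo → does not qualify.
Program B: score 566 < 620; DTI 44.5% > 43%; LTV 68.8% ≤ 100%; employment 54 ≥ 12 mo → does not qualify.
Program C: score 566 < 660; DTI 44.5% ≤ 45% → does not qualify.

None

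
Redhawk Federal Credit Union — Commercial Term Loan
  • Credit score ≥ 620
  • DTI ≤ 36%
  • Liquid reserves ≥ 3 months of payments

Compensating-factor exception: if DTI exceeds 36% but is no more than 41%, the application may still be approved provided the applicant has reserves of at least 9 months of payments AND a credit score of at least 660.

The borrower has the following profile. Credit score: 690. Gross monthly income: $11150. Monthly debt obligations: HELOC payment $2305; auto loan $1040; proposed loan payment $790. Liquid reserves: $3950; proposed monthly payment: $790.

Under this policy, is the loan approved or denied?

Denied

Credit score 690 ≥ 620 (meets base)
Total debts = (2,305 + 1,040 + 790) = 4,135. DTI: 4,135 ÷ 11,150 = 37.1%, over the 36% base limit.
Reserves: 3,950 ÷ 790 = 5.0 months (meets 3-month minimum)
37.1% falls in the override range (36%–41%), so the compensating-factor test applies.
Reserves 5.0 < 9 months; credit score 690 ≥ 660.
Compensating-factor requirement not fully met.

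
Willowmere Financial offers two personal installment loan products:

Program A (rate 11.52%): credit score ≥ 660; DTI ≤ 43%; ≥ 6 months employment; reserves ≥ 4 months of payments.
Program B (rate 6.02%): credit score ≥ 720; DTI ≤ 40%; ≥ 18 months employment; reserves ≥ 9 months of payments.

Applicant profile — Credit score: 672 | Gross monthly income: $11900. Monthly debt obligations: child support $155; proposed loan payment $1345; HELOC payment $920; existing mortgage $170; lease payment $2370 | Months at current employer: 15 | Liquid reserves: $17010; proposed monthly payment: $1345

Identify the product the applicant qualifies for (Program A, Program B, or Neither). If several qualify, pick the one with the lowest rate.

Program A

Total debts = (155 + 1,345 + 920 + 170 + 2,370) = 4,960; DTI = 4,960/11,900 = 41.7%.
Reserves = 17,010/1,345 = 12.6 months.
Program A: score 672 ≥ 660; DTI 41.7% ≤ 43%; employment 15 ≥ 6 mo; reserves 12.6 ≥ 4 mo → qualifies.
Program B: score 672 < 720; DTI 41.7% > 40%; employment 15 < 18 mo; reserves 12.6 ≥ 9 mo → does not qualify.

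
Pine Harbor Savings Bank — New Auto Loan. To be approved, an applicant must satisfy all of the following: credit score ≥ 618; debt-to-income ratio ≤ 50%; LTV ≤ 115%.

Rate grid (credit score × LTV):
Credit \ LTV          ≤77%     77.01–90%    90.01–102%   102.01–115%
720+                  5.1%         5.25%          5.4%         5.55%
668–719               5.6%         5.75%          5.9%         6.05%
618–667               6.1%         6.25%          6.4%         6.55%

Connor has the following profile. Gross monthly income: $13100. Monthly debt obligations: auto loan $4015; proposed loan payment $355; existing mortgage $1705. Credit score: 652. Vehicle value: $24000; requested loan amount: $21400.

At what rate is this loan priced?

6.25%

Credit score 652 ≥ 618; Total monthly debts = (4,015 + 355 + 1,705) = 6,075. DTI = 6,075/13,100 = 46.4% ≤ 50%
Loan-to-value = 21,400/24,000 = 89.2% — pass (115% max)
Credit 652 → row 618–667; LTV 89.2% → column 77.01–90%. Grid cell → 6.25%.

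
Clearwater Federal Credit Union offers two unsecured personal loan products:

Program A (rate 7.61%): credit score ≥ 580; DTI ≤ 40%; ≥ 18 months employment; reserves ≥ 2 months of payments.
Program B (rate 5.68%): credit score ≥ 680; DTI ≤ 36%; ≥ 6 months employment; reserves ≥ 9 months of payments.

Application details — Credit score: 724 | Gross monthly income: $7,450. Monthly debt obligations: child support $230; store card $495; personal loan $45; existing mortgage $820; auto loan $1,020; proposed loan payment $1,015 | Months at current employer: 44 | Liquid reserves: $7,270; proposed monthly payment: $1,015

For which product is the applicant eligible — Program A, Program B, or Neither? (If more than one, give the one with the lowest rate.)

Total debts = (230 + 495 + 45 + 820 + 1,020 + 1,015) = 3,625; DTI = 3,625/7,450 = 48.7%.
Reserves = 7,270/1,015 = 7.2 months.
Program A: score 724 ≥ 580; DTI 48.7% > 40%; employment 44 ≥ 18 mo; reserves 7.2 ≥ 2 mo → does not qualify.
Program B: score 724 ≥ 680; DTI 48.7% > 36%; employment 44 ≥ 6 mo; reserves 7.2 < 9 mo → does not qualify.

Neither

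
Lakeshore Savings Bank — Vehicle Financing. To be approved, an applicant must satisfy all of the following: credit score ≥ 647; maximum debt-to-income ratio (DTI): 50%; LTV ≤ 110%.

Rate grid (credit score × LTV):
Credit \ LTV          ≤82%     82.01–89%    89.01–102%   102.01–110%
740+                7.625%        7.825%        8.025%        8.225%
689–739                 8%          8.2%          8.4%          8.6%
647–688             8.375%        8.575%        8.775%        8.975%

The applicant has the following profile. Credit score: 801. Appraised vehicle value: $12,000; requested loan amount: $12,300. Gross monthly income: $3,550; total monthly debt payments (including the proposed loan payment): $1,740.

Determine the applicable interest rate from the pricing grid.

Credit score 801 ≥ 647; Debt-to-income = 1,740/3,550 = 49% — meets 50% limit
LTV = 12,300/12,000 = 102.5% ≤ 110%
Score 801 is in the 740+ band; LTV 102.5% is in the 102.01–110% band → 8.225%.

8.225%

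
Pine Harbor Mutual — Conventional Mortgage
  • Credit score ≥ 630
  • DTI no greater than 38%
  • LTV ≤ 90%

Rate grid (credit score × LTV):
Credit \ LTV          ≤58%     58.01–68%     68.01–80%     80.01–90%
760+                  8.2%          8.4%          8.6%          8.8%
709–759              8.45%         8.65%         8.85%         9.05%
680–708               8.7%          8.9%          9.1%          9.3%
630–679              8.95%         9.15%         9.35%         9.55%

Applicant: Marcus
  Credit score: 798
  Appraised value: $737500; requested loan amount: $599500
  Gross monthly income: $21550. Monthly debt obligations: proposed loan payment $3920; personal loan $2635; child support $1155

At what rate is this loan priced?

Credit score 798 ≥ 630; Total monthly debts = (3,920 + 2,635 + 1,155) = 7,710. Debt-to-income = 7,710/21,550 = 35.8% — meets 38% limit
Loan-to-value = 599,500/737,500 = 81.3% — pass (90% max)
Row: 798 falls in 760+. Column: 81.3% falls in 80.01–90%. Rate = 8.8%.

8.8%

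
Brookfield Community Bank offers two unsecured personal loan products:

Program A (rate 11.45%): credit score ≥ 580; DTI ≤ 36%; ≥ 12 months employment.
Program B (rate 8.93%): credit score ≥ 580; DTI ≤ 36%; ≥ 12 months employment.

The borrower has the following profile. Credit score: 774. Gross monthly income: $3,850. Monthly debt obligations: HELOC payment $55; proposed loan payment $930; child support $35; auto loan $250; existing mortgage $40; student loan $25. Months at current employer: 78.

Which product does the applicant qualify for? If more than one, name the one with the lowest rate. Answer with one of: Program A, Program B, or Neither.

Total debts = (55 + 930 + 35 + 250 + 40 + 25) = 1,335; DTI = 1,335/3,850 = 34.7%.
Program A: score 774 ≥ 580; DTI 34.7% ≤ 36%; employment 78 ≥ 12 mo → qualifies.
Program B: score 774 ≥ 580; DTI 34.7% ≤ 36%; employment 78 ≥ 12 mo → qualifies.
Qualifying: Program A, Program B. Lowest rate is 8.93% → Program B.

Program B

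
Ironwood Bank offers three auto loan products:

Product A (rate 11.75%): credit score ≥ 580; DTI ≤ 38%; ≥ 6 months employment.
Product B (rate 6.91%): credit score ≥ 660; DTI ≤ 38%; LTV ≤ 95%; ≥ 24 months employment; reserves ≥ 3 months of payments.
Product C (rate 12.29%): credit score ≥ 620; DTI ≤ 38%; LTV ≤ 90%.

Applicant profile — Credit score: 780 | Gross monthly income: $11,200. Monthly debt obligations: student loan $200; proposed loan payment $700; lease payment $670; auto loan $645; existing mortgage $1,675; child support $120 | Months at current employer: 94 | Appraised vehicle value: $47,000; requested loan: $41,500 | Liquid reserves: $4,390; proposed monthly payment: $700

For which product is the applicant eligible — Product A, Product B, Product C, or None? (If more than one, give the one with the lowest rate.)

Product B

Total debts = (200 + 700 + 670 + 645 + 1,675 + 120) = 4,010; DTI = 4,010/11,200 = 35.8%.
LTV = 41,500/47,000 = 88.3%.
Reserves = 4,390/700 = 6.3 months.
Product A: score 780 ≥ 580; DTI 35.8% ≤ 38%; employment 94 ≥ 6 mo → qualifies.
Product B: score 780 ≥ 660; DTI 35.8% ≤ 38%; LTV 88.3% ≤ 95%; employment 94 ≥ 24 mo; reserves 6.3 ≥ 3 mo → qualifies.
Product C: score 780 ≥ 620; DTI 35.8% ≤ 38%; LTV 88.3% ≤ 90% → qualifies.
Qualifying: Product A, Product B, Product C. Lowest rate is 6.91% → Product B.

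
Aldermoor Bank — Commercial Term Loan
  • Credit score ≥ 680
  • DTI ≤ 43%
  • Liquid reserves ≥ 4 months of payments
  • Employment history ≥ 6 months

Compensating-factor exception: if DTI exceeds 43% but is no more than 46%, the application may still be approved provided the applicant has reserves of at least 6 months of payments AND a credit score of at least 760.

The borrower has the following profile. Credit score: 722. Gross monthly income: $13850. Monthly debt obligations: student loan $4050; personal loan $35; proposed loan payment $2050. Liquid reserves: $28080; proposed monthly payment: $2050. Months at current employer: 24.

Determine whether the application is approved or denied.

Credit score 722 ≥ 680 (meets base)
Total debts = (4,050 + 35 + 2,050) = 6,135. DTI: 6,135 ÷ 13,850 = 44.3%, over the 43% base limit.
Liquid reserves cover 28,080/2,050 = 13.7 months — ≥ 4 required
Employment 24 ≥ 6 months
44.3% falls in the override range (43%–46%), so the compensating-factor test applies.
Reserves 13.7 ≥ 6 months; credit score 722 < 760.
Override conditions not both satisfied; exception does not apply.

Denied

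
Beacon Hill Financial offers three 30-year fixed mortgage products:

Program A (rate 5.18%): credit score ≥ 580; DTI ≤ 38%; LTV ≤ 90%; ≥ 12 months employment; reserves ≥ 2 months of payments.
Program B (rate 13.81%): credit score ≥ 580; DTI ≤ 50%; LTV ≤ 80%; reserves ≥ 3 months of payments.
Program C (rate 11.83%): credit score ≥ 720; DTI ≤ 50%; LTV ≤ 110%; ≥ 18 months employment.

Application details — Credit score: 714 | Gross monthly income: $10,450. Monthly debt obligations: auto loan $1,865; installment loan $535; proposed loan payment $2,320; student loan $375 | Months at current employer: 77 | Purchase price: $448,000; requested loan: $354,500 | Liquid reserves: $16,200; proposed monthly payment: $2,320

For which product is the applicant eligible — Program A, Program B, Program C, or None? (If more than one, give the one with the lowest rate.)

Program B

Total debts = (1,865 + 535 + 2,320 + 375) = 5,095; DTI = 5,095/10,450 = 48.8%.
LTV = 354,500/448,000 = 79.1%.
Reserves = 16,200/2,320 = 7.0 months.
Program A: score 714 ≥ 580; DTI 48.8% > 38%; LTV 79.1% ≤ 90%; employment 77 ≥ 12 mo; reserves 7.0 ≥ 2 mo → does not qualify.
Program B: score 714 ≥ 580; DTI 48.8% ≤ 50%; LTV 79.1% ≤ 80%; reserves 7.0 ≥ 3 mo → qualifies.
Program C: score 714 < 720; DTI 48.8% ≤ 50%; LTV 79.1% ≤ 110%; employment 77 ≥ 18 mo → does not qualify.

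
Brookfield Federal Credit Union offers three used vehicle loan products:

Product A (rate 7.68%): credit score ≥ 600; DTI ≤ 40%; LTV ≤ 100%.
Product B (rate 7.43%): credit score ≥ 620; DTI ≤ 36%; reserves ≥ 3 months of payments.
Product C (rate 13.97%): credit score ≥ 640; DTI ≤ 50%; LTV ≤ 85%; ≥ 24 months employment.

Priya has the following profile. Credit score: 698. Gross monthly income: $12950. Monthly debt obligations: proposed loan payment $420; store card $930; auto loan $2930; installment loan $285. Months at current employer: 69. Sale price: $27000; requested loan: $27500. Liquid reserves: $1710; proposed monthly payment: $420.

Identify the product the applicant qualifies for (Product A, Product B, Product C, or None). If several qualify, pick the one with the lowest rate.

Total debts = (420 + 930 + 2,930 + 285) = 4,565; DTI = 4,565/12,950 = 35.3%.
LTV = 27,500/27,000 = 101.9%.
Reserves = 1,710/420 = 4.1 months.
Product A: score 698 ≥ 600; DTI 35.3% ≤ 40%; LTV 101.9% > 100% → does not qualify.
Product B: score 698 ≥ 620; DTI 35.3% ≤ 36%; reserves 4.1 ≥ 3 mo → qualifies.
Product C: score 698 ≥ 640; DTI 35.3% ≤ 50%; LTV 101.9% > 85%; employment 69 ≥ 24 mo → does not qualify.

Product B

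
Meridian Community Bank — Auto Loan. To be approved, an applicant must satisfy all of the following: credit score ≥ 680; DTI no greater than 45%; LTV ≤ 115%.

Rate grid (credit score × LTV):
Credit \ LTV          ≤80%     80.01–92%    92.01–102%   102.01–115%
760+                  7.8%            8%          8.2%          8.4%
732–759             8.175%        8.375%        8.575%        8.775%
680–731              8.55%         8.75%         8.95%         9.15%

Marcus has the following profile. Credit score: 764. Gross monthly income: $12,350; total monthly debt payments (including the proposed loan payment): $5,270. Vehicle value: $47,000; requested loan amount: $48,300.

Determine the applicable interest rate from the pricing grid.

8.4%

Credit score 764 ≥ 680; DTI = 5,270/12,350 = 42.7% ≤ 45%
LTV: 48,300 ÷ 47,000 = 102.8%, within 115% cap
Score 764 is in the 760+ band; LTV 102.8% is in the 102.01–115% band → 8.4%.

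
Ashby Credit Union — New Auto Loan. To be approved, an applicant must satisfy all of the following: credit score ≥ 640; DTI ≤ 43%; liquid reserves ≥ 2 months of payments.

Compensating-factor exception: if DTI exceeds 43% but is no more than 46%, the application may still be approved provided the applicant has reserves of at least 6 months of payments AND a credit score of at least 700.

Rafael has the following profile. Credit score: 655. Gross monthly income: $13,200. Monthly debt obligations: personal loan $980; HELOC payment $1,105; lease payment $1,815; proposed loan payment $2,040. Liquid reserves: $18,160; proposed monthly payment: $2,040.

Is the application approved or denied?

Credit score 655 ≥ 640 (meets base)
Total debts = (980 + 1,105 + 1,815 + 2,040) = 5,940. DTI: 5,940 ÷ 13,200 = 45%, over the 43% base limit.
Reserves: 18,160 ÷ 2,040 = 8.9 months (meets 2-month minimum)
45% falls in the override range (43%–46%), so the compensating-factor test applies.
Override check — reserves: 8.9 mo (ok); score: 655 (below 700).
Compensating-factor requirement not fully met.

Denied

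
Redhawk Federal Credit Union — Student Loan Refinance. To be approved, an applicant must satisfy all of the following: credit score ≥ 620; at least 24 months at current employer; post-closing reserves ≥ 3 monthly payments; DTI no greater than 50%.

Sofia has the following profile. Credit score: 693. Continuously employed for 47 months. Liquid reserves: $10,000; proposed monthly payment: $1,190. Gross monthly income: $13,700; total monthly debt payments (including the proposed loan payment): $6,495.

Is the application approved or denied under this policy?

Approved

Credit score 693 ≥ 620 (meets)
Employment 47 ≥ 24 months
Liquid reserves cover 10,000/1,190 = 8.4 months — ≥ 3 required
DTI: 6,495 ÷ 13,700 = 47.4%, within the 50% cap
All criteria satisfied.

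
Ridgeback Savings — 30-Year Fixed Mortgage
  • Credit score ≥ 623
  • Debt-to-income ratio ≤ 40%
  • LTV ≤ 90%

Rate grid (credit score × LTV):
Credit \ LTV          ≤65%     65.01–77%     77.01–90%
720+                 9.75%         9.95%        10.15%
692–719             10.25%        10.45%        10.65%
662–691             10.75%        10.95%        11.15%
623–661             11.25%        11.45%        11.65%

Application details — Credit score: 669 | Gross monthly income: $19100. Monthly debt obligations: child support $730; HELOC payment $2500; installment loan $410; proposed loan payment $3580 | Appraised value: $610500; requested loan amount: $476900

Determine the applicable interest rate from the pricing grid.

Credit score 669 ≥ 623; Total monthly debts = (730 + 2,500 + 410 + 3,580) = 7,220. DTI: 7,220 ÷ 19,100 = 37.8%, within the 40% cap
Loan-to-value = 476,900/610,500 = 78.1% — pass (90% max)
Row: 669 falls in 662–691. Column: 78.1% falls in 77.01–90%. Rate = 11.15%.

11.15%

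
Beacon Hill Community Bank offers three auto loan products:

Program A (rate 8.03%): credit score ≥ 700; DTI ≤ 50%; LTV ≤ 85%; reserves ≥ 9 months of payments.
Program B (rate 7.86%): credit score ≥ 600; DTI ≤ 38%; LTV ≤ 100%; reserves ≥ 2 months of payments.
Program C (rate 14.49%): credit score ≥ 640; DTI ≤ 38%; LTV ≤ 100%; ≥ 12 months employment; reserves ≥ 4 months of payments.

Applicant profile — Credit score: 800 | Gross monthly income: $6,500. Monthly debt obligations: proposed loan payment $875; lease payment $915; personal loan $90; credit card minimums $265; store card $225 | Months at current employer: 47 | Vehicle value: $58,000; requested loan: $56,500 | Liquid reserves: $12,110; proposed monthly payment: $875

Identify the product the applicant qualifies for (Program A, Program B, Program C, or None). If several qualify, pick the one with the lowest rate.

Program B

Total debts = (875 + 915 + 90 + 265 + 225) = 2,370; DTI = 2,370/6,500 = 36.5%.
LTV = 56,500/58,000 = 97.4%.
Reserves = 12,110/875 = 13.8 months.
Program A: score 800 ≥ 700; DTI 36.5% ≤ 50%; LTV 97.4% > 85%; reserves 13.8 ≥ 9 mo → does not qualify.
Program B: score 800 ≥ 600; DTI 36.5% ≤ 38%; LTV 97.4% ≤ 100%; reserves 13.8 ≥ 2 mo → qualifies.
Program C: score 800 ≥ 640; DTI 36.5% ≤ 38%; LTV 97.4% ≤ 100%; employment 47 ≥ 12 mo; reserves 13.8 ≥ 4 mo → qualifies.
Qualifying: Program B, Program C. Lowest rate is 7.86% → Program B.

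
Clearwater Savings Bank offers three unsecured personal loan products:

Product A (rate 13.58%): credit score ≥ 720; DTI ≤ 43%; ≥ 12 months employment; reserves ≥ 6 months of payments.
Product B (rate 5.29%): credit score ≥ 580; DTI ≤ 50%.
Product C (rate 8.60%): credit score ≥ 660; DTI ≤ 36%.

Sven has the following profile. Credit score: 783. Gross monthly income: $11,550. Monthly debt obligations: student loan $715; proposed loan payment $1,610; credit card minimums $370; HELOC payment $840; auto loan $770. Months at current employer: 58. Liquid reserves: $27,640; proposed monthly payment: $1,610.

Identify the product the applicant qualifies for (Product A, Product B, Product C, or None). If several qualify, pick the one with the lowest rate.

Product B

Total debts = (715 + 1,610 + 370 + 840 + 770) = 4,305; DTI = 4,305/11,550 = 37.3%.
Reserves = 27,640/1,610 = 17.2 months.
Product A: score 783 ≥ 720; DTI 37.3% ≤ 43%; employment 58 ≥ 12 mo; reserves 17.2 ≥ 6 mo → qualifies.
Product B: score 783 ≥ 580; DTI 37.3% ≤ 50% → qualifies.
Product C: score 783 ≥ 660; DTI 37.3% > 36% → does not qualify.
Qualifying: Product A, Product B. Lowest rate is 5.29% → Product B.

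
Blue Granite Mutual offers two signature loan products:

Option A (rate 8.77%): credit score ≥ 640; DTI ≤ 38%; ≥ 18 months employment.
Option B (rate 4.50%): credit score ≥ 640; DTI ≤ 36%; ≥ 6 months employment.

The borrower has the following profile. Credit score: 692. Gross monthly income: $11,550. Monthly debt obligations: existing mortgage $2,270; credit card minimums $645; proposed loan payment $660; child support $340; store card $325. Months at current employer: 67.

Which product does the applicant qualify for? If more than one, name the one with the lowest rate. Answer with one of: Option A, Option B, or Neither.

Total debts = (2,270 + 645 + 660 + 340 + 325) = 4,240; DTI = 4,240/11,550 = 36.7%.
Option A: score 692 ≥ 640; DTI 36.7% ≤ 38%; employment 67 ≥ 18 mo → qualifies.
Option B: score 692 ≥ 640; DTI 36.7% > 36%; employment 67 ≥ 6 mo → does not qualify.

Option A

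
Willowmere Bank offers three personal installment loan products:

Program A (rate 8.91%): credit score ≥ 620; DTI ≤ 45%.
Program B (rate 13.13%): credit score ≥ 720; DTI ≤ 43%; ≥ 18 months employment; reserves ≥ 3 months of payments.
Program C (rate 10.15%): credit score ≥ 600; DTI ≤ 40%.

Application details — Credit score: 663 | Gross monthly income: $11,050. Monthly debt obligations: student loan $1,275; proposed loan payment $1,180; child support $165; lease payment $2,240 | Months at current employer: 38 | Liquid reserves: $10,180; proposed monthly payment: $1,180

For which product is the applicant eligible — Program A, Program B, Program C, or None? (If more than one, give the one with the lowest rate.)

Program A

Total debts = (1,275 + 1,180 + 165 + 2,240) = 4,860; DTI = 4,860/11,050 = 44%.
Reserves = 10,180/1,180 = 8.6 months.
Program A: score 663 ≥ 620; DTI 44% ≤ 45% → qualifies.
Program B: score 663 < 720; DTI 44% > 43%; employment 38 ≥ 18 mo; reserves 8.6 ≥ 3 mo → does not qualify.
Program C: score 663 ≥ 600; DTI 44% > 40% → does not qualify.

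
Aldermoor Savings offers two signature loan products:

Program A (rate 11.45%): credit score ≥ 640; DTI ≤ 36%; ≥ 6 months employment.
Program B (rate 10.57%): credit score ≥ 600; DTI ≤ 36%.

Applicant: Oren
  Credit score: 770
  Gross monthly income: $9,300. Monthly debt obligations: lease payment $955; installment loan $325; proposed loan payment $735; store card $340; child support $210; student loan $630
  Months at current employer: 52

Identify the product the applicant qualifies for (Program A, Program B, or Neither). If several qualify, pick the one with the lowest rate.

Program B

Total debts = (955 + 325 + 735 + 340 + 210 + 630) = 3,195; DTI = 3,195/9,300 = 34.4%.
Program A: score 770 ≥ 640; DTI 34.4% ≤ 36%; employment 52 ≥ 6 mo → qualifies.
Program B: score 770 ≥ 600; DTI 34.4% ≤ 36% → qualifies.
Qualifying: Program A, Program B. Lowest rate is 10.57% → Program B.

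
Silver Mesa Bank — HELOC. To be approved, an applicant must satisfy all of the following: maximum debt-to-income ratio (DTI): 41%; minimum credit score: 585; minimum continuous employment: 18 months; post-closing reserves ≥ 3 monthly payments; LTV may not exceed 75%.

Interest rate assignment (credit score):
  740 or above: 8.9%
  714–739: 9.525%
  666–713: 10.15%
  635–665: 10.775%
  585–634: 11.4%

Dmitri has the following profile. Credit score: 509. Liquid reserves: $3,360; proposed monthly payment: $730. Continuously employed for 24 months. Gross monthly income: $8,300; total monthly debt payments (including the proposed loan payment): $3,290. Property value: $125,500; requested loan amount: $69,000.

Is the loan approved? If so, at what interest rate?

Denied

Credit score 509 < 585 (below minimum)
Debt-to-income = 3,290/8,300 = 39.6% — meets 41% limit
LTV = 69,000/125,500 = 55% ≤ 75%
Reserves: 3,360 ÷ 730 = 4.6 months (meets 3-month minimum)
Employment 24 ≥ 18 months
Not all requirements met → denied.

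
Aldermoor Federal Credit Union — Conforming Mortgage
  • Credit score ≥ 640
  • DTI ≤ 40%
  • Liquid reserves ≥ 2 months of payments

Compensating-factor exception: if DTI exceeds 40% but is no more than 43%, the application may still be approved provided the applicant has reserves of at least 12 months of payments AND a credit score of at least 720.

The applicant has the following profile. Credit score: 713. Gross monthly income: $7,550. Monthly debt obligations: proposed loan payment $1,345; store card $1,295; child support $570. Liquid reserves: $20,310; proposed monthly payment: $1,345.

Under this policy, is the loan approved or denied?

Credit score 713 ≥ 640 (meets base)
Total debts = (1,345 + 1,295 + 570) = 3,210. DTI = 3,210/7,550 = 42.5% > 40% — standard DTI limit exceeded.
Reserves: 20,310 ÷ 1,345 = 15.1 months (meets 2-month minimum)
42.5% falls in the override range (40%–43%), so the compensating-factor test applies.
Override check — reserves: 15.1 mo (ok); score: 713 (below 720).
Override conditions not both satisfied; exception does not apply.

Denied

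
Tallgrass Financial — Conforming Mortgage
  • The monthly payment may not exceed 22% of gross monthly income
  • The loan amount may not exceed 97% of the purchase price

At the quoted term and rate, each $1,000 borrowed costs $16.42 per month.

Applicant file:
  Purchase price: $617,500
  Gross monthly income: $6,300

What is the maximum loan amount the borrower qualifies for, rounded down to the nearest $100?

Payment cap: 22% × $6,300 = $1,386/month.
At $16.42 per $1,000, that supports 1,386/16.42 × 1,000 ≈ $84,409 → $84,400.
LTV cap: 97% × $617,500 = $598,975 → $598,900.
Binding constraint: payment-to-income.

$84,400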